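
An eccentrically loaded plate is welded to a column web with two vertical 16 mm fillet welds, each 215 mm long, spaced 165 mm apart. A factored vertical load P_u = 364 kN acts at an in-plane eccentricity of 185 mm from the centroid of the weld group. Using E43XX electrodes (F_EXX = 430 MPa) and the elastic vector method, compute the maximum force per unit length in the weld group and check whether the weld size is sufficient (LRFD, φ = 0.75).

Total weld length L_w = 430 mm. Treat welds as unit-width lines.
Polar moment about centroid: J = 2[d³/12 + d(b/2)²] = 2[215³/12 + 215×82.5²] = 4583000 mm³.
Direct shear f_v = P/L_w = 364×10³ / 430 = 846.5 N/mm (vertical).
Torsion M = P·e = 364×10³ × 185 = 67340000 N·mm.
Critical point at (x, y) = (82.5, 107.5) from centroid. f_tx = M·y/J = 1580 N/mm; f_ty = M·x/J = 1212 N/mm.
Resultant f_max = √[f_tx² + (f_v + f_ty)²] = √[1580² + (846.5 + 1212)²] = 2595 N/mm.
Capacity per unit length: φr_n = 0.75 × 0.6 × 430 × (0.707 × 16) = 2189 N/mm.
2595 > 2189 → NOT adequate.

f_max ≈ 2590 N/mm; NOT adequate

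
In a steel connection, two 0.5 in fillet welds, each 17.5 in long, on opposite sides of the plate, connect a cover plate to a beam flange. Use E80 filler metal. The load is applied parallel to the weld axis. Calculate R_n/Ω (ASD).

R_n/Ω ≈ 297 kips

E80XX → F_EXX = 80 ksi.
Effective throat t_e = 0.707 × 0.5 = 0.3535 in.
Total length L = 35 in; A_we = 0.3535 × 35 = 12.37 in².
F_nw = 0.6 F_EXX = 0.6 × 80 = 48 ksi.
R_n = 48 × 12.37 = 593.9 kips; R_n/Ω = 593.9/2.0 = 296.9 kips.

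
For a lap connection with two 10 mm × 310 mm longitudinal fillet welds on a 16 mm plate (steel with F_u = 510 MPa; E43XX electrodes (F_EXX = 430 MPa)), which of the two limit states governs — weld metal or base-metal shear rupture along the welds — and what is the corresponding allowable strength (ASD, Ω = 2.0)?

R_n/Ω ≈ 565 kN (weld metal governs)

t_e = 0.707 × 10 = 7.07 mm; L = 620 mm.
Weld metal: R_n/Ω = (1/2.0) × 0.6 × 430 × 7.07 × 620 × 10⁻³ = 565.5 kN.
Base metal (shear rupture): R_n/Ω = (1/2.0) × 0.6 × 510 × 16 × 620 × 10⁻³ = 1518 kN.
Governing: weld metal.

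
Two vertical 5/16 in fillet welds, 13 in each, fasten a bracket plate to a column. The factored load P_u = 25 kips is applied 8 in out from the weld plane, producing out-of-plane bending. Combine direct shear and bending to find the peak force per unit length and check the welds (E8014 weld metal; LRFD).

f_max ≈ 3.68 kip/in; adequate

E80XX → F_EXX = 80 ksi.
L_w = 2 × 13 = 26 in; section modulus (unit throat) S = 2 × L²/6 = 56.33 in².
Direct shear f_v = P/L_w = 25/26 = 0.9615 kip/in.
Moment M = P × e = 25 × 8 = 200 kip·in; bending f_b = M/S = 3.55 kip/in.
f_max = √(f_v² + f_b²) = √(0.9615² + 3.55²) = 3.678 kip/in.
φr_n = 0.75 × 0.6 × 80 × (0.707 × 0.3125) = 7.954 kip/in → adequate.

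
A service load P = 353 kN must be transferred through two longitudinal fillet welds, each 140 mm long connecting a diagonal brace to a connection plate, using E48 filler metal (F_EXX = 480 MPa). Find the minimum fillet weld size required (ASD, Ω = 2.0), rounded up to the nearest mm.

w = 13 mm

Total weld length L = 280 mm.
Required throat t_e = P × Ω / (0.6 F_EXX × L) = 353 × 2.0 / (0.6 × 480 × 280 × 10⁻³) = 8.755 mm.
Required leg w = t_e / 0.707 = 12.38 mm → use 13 mm.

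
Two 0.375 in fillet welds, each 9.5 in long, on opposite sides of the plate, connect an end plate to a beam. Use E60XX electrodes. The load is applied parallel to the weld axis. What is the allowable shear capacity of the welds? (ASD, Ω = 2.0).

R_n/Ω ≈ 90.7 kips

E60XX → F_EXX = 60 ksi.
Effective throat t_e = 0.707 × 0.375 = 0.2651 in.
Total length L = 19 in; A_we = 0.2651 × 19 = 5.037 in².
F_nw = 0.6 F_EXX = 0.6 × 60 = 36 ksi.
R_n = 36 × 5.037 = 181.3 kips; R_n/Ω = 181.3/2.0 = 90.67 kips.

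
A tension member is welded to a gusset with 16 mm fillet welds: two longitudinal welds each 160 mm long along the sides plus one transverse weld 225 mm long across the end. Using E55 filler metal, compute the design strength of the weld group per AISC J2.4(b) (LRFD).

E55XX → F_EXX = 550 MPa.
t_e = 0.707 × 16 = 11.31 mm.
R_nwl = 0.6 × 550 × 11.31 × 320 × 10⁻³ = 1195 kN (longitudinal, 2 welds).
R_nwt = 0.6 × 550 × 11.31 × 225 × 10⁻³ = 839.9 kN (transverse, base value).
(i) R_nwl + R_nwt = 2034 kN; (ii) 0.85 R_nwl + 1.5 R_nwt = 2275 kN.
R_n = max = 2275 kN [governs: (ii)]; φR_n = 1706 kN.

φR_n ≈ 1710 kN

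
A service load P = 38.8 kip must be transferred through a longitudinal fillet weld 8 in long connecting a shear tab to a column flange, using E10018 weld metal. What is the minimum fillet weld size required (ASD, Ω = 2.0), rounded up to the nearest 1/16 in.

E100XX → F_EXX = 100 ksi.
Total weld length L = 8 in.
Required throat t_e = P × Ω / (0.6 F_EXX × L) = 38.8 × 2.0 / (0.6 × 100 × 8) = 0.1617 in.
Required leg w = t_e / 0.707 = 0.2287 in → use 1/4 in.

w = 1/4 in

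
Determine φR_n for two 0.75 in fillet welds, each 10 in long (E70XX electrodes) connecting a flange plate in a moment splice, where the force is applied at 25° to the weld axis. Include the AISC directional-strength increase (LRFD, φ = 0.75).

E70XX → F_EXX = 70 ksi.
t_e = 0.707 × 0.75 = 0.5302 in; A_we = 0.5302 × 20 = 10.61 in².
Directional factor: 1.0 + 0.5 sin^1.5(25°) = 1.137.
F_nw = 0.6 × 70 × 1.137 = 47.77 ksi.
φR_n = 0.75 × 47.77 × 10.61 = 379.9 kips.

φR_n ≈ 380 kips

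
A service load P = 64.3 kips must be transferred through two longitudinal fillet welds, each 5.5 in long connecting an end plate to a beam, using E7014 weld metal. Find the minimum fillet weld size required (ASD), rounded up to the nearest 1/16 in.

w = 7/16 in

E70XX → F_EXX = 70 ksi.
Total weld length L = 11 in.
Required throat t_e = P × Ω / (0.6 F_EXX × L) = 64.3 × 2.0 / (0.6 × 70 × 11) = 0.2784 in.
Required leg w = t_e / 0.707 = 0.3937 in → use 7/16 in.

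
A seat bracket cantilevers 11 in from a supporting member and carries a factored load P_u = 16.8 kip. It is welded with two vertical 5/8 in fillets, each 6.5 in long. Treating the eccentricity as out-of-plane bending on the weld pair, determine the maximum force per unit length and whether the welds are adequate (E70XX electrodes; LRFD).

E70XX → F_EXX = 70 ksi.
L_w = 2 × 6.5 = 13 in; section modulus (unit throat) S = 2 × L²/6 = 14.08 in².
Direct shear f_v = P/L_w = 16.8/13 = 1.292 kip/in.
Moment M = P × e = 16.8 × 11 = 184.8 kip·in; bending f_b = M/S = 13.12 kip/in.
f_max = √(f_v² + f_b²) = √(1.292² + 13.12²) = 13.19 kip/in.
φr_n = 0.75 × 0.6 × 70 × (0.707 × 0.625) = 13.92 kip/in → adequate.

f_max ≈ 13.2 kip/in; adequate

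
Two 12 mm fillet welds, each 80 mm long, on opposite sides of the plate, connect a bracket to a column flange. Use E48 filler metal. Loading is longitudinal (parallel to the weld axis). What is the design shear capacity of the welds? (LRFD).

E48XX → F_EXX = 480 MPa.
Effective throat t_e = 0.707 × 12 = 8.484 mm.
Total length L = 160 mm; A_we = 8.484 × 160 = 1357 mm².
F_nw = 0.6 F_EXX = 0.6 × 480 = 288 MPa.
φR_n = 0.75 × 288 × 1357 × 10⁻³ = 293.2 kN.

φR_n ≈ 293 kN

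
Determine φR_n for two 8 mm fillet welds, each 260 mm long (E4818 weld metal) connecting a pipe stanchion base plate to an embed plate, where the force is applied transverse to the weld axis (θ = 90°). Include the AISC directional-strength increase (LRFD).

φR_n ≈ 953 kN

E48XX → F_EXX = 480 MPa.
t_e = 0.707 × 8 = 5.656 mm; A_we = 5.656 × 520 = 2941 mm².
Directional factor: 1.0 + 0.5 sin^1.5(90°) = 1.5.
F_nw = 0.6 × 480 × 1.5 = 432 MPa.
φR_n = 0.75 × 432 × 2941 × 10⁻³ = 952.9 kN.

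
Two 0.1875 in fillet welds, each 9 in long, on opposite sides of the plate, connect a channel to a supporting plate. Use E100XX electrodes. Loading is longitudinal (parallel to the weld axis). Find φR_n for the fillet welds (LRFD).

E100XX → F_EXX = 100 ksi.
Effective throat t_e = 0.707 × 0.1875 = 0.1326 in.
Total length L = 18 in; A_we = 0.1326 × 18 = 2.386 in².
F_nw = 0.6 F_EXX = 0.6 × 100 = 60 ksi.
φR_n = 0.75 × 60 × 2.386 = 107.4 kips.

φR_n ≈ 107 kips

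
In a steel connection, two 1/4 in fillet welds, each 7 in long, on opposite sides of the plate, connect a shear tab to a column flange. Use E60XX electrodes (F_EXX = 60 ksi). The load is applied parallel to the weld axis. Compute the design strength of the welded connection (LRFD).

φR_n ≈ 66.8 kip

Effective throat t_e = 0.707 × 0.25 = 0.1767 in.
Total length L = 14 in; A_we = 0.1767 × 14 = 2.474 in².
F_nw = 0.6 F_EXX = 0.6 × 60 = 36 ksi.
φR_n = 0.75 × 36 × 2.474 = 66.81 kip.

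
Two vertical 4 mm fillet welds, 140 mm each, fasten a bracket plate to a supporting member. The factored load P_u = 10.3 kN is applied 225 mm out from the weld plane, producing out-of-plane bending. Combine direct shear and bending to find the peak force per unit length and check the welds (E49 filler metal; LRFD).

E49XX → F_EXX = 490 MPa.
L_w = 2 × 140 = 280 mm; section modulus (unit throat) S = 2 × L²/6 = 6533 mm².
Direct shear f_v = P/L_w = 10.3×10³/280 = 36.79 N/mm.
Moment M = P × e = 10.3×10³ × 225 = 2317500 N·mm; bending f_b = M/S = 354.7 N/mm.
f_max = √(f_v² + f_b²) = √(36.79² + 354.7²) = 356.6 N/mm.
φr_n = 0.75 × 0.6 × 490 × (0.707 × 4) = 623.6 N/mm → adequate.

f_max ≈ 357 N/mm; adequate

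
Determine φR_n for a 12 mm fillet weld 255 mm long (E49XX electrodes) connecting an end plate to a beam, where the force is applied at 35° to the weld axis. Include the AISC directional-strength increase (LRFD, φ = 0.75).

φR_n ≈ 581 kN

E49XX → F_EXX = 490 MPa.
t_e = 0.707 × 12 = 8.484 mm; A_we = 8.484 × 255 = 2163 mm².
Directional factor: 1.0 + 0.5 sin^1.5(35°) = 1.217.
F_nw = 0.6 × 490 × 1.217 = 357.9 MPa.
φR_n = 0.75 × 357.9 × 2163 × 10⁻³ = 580.6 kN.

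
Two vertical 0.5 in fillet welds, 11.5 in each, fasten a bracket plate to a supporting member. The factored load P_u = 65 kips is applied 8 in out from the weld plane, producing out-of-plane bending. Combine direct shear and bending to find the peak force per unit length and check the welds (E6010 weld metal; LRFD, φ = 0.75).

f_max ≈ 12.1 kip/in; NOT adequate

E60XX → F_EXX = 60 ksi.
L_w = 2 × 11.5 = 23 in; section modulus (unit throat) S = 2 × L²/6 = 44.08 in².
Direct shear f_v = P/L_w = 65/23 = 2.826 kip/in.
Moment M = P × e = 65 × 8 = 520 kip·in; bending f_b = M/S = 11.8 kip/in.
f_max = √(f_v² + f_b²) = √(2.826² + 11.8²) = 12.13 kip/in.
φr_n = 0.75 × 0.6 × 60 × (0.707 × 0.5) = 9.544 kip/in → NOT adequate.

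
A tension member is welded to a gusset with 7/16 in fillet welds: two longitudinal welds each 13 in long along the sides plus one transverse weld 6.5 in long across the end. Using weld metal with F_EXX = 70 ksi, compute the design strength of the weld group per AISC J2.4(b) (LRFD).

φR_n ≈ 317 kip

t_e = 0.707 × 0.4375 = 0.3093 in.
R_nwl = 0.6 × 70 × 0.3093 × 26 = 337.8 kip (longitudinal, 2 welds).
R_nwt = 0.6 × 70 × 0.3093 × 6.5 = 84.44 kip (transverse, base value).
(i) R_nwl + R_nwt = 422.2 kip; (ii) 0.85 R_nwl + 1.5 R_nwt = 413.8 kip.
R_n = max = 422.2 kip [governs: (i)]; φR_n = 316.7 kip.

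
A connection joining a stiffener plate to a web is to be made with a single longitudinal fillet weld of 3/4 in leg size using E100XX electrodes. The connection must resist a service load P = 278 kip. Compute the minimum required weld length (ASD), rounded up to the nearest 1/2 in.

E100XX → F_EXX = 100 ksi.
Throat t_e = 0.707 × 0.75 = 0.5302 in.
r_n/Ω = (0.6 × 100 × 0.5302) / 2.0 = 15.91 kip/in.
L_req = P / (r_n/Ω) = 278 / 15.91 = 17.48 in total.
Round up → use L = 17.5 in.

L = 17.5 in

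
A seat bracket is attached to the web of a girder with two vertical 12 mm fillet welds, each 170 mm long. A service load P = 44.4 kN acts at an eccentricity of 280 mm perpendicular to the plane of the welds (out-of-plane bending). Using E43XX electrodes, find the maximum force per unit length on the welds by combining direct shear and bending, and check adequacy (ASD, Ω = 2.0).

f_max ≈ 1300 N/mm; NOT adequate

E43XX → F_EXX = 430 MPa.
L_w = 2 × 170 = 340 mm; section modulus (unit throat) S = 2 × L²/6 = 9633 mm².
Direct shear f_v = P/L_w = 44.4×10³/340 = 130.6 N/mm.
Moment M = P × e = 44.4×10³ × 280 = 12432000 N·mm; bending f_b = M/S = 1291 N/mm.
f_max = √(f_v² + f_b²) = √(130.6² + 1291²) = 1297 N/mm.
r_n/Ω = (1/2.0) × 0.6 × 430 × (0.707 × 12) = 1094 N/mm → NOT adequate.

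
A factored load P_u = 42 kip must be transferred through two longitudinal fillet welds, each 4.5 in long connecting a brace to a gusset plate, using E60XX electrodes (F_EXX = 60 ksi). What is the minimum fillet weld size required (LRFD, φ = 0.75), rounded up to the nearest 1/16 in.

w = 1/4 in

Total weld length L = 9 in.
Required throat t_e = P_u / (φ × 0.6 F_EXX × L) = 42 / (0.75 × 0.6 × 60 × 9) = 0.1728 in.
Required leg w = t_e / 0.707 = 0.2445 in → use 1/4 in.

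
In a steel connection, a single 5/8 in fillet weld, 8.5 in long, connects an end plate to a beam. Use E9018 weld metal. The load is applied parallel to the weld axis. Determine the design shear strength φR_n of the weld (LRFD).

E90XX → F_EXX = 90 ksi.
Effective throat t_e = 0.707 × 0.625 = 0.4419 in.
Total length L = 8.5 in; A_we = 0.4419 × 8.5 = 3.756 in².
F_nw = 0.6 F_EXX = 0.6 × 90 = 54 ksi.
φR_n = 0.75 × 54 × 3.756 = 152.1 kip.

φR_n ≈ 152 kip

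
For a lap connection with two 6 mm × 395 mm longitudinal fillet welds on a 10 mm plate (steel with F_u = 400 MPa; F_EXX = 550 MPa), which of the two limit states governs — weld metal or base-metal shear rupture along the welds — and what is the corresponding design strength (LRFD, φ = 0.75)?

φR_n ≈ 829 kN (weld metal governs)

t_e = 0.707 × 6 = 4.242 mm; L = 790 mm.
Weld metal: φR_n = 0.75 × 0.6 × 550 × 4.242 × 790 × 10⁻³ = 829.4 kN.
Base metal (shear rupture): φR_n = 0.75 × 0.6 × 400 × 10 × 790 × 10⁻³ = 1422 kN.
Governing: weld metal.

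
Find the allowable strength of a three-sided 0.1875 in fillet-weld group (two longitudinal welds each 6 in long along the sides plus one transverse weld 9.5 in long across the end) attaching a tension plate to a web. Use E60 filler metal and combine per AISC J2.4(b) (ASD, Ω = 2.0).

E60XX → F_EXX = 60 ksi.
t_e = 0.707 × 0.1875 = 0.1326 in.
R_nwl = 0.6 × 60 × 0.1326 × 12 = 57.27 kip (longitudinal, 2 welds).
R_nwt = 0.6 × 60 × 0.1326 × 9.5 = 45.34 kip (transverse, base value).
(i) R_nwl + R_nwt = 102.6 kip; (ii) 0.85 R_nwl + 1.5 R_nwt = 116.7 kip.
R_n = max = 116.7 kip [governs: (ii)]; R_n/Ω = 58.34 kip.

R_n/Ω ≈ 58.3 kip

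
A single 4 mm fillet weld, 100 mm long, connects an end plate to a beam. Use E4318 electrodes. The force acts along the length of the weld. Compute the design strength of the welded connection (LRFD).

φR_n ≈ 54.7 kN

E43XX → F_EXX = 430 MPa.
Effective throat t_e = 0.707 × 4 = 2.828 mm.
Total length L = 100 mm; A_we = 2.828 × 100 = 282.8 mm².
F_nw = 0.6 F_EXX = 0.6 × 430 = 258 MPa.
φR_n = 0.75 × 258 × 282.8 × 10⁻³ = 54.72 kN.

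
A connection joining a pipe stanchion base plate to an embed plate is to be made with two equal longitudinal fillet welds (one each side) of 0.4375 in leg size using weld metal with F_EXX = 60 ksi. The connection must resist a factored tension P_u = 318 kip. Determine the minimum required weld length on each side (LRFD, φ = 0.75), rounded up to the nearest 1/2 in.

L = 19.5 in on each side

Throat t_e = 0.707 × 0.4375 = 0.3093 in.
φr_n = 0.75 × 0.6 × 60 × 0.3093 = 8.351 kip/in.
L_req = P_u / φr_n = 318 / 8.351 = 38.08 in total.
Per side: 38.08 / 2 = 19.04 in.
Round up → use L = 19.5 in on each side.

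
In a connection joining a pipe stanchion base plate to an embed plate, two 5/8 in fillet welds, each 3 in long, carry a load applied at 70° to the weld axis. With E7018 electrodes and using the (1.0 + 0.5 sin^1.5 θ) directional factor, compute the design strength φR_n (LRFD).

φR_n ≈ 122 kip

E70XX → F_EXX = 70 ksi.
t_e = 0.707 × 0.625 = 0.4419 in; A_we = 0.4419 × 6 = 2.651 in².
Directional factor: 1.0 + 0.5 sin^1.5(70°) = 1.455.
F_nw = 0.6 × 70 × 1.455 = 61.13 ksi.
φR_n = 0.75 × 61.13 × 2.651 = 121.6 kip.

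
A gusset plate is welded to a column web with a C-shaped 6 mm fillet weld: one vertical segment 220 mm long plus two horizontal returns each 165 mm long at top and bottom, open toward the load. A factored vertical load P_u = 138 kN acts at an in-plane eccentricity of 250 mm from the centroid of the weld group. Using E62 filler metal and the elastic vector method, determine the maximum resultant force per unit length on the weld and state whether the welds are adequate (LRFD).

E62XX → F_EXX = 620 MPa.
Total weld length L_w = 550 mm. Treat welds as unit-width lines.
Centroid: x̄ = 2×165×82.5 / 550 = 49.5 mm from the vertical weld.
Polar moment about centroid: J = I_x + I_y = [220³/12 + 2×165×110²] + [220×49.5² + 2(165³/12 + 165×33²)] = 6527000 mm³.
Direct shear f_v = P/L_w = 138×10³ / 550 = 250.9 N/mm (vertical).
Torsion M = P·e = 138×10³ × 250 = 34500000 N·mm.
Critical point at (x, y) = (115.5, 110) from centroid. f_tx = M·y/J = 581.4 N/mm; f_ty = M·x/J = 610.5 N/mm.
Resultant f_max = √[f_tx² + (f_v + f_ty)²] = √[581.4² + (250.9 + 610.5)²] = 1039 N/mm.
Capacity per unit length: φr_n = 0.75 × 0.6 × 620 × (0.707 × 6) = 1184 N/mm.
1039 ≤ 1184 → adequate.

f_max ≈ 1040 N/mm; adequate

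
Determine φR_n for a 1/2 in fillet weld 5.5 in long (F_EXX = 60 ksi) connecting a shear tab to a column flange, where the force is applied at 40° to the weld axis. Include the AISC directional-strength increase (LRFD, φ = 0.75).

φR_n ≈ 66 kips

t_e = 0.707 × 0.5 = 0.3535 in; A_we = 0.3535 × 5.5 = 1.944 in².
Directional factor: 1.0 + 0.5 sin^1.5(40°) = 1.258.
F_nw = 0.6 × 60 × 1.258 = 45.28 ksi.
φR_n = 0.75 × 45.28 × 1.944 = 66.02 kips.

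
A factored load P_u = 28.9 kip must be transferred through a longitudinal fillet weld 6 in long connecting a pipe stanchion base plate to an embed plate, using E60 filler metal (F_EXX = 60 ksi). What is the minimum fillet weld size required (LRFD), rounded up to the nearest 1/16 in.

w = 5/16 in

Total weld length L = 6 in.
Required throat t_e = P_u / (φ × 0.6 F_EXX × L) = 28.9 / (0.75 × 0.6 × 60 × 6) = 0.1784 in.
Required leg w = t_e / 0.707 = 0.2523 in → use 5/16 in.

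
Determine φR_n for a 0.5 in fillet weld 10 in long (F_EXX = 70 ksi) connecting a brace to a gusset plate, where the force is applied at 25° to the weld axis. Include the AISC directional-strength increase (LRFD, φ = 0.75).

φR_n ≈ 127 kip

t_e = 0.707 × 0.5 = 0.3535 in; A_we = 0.3535 × 10 = 3.535 in².
Directional factor: 1.0 + 0.5 sin^1.5(25°) = 1.137.
F_nw = 0.6 × 70 × 1.137 = 47.77 ksi.
φR_n = 0.75 × 47.77 × 3.535 = 126.6 kip.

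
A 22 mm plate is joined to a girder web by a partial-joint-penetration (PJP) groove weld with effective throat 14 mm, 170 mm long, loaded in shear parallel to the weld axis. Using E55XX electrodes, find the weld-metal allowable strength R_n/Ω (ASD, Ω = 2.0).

R_n/Ω ≈ 393 kN

E55XX → F_EXX = 550 MPa.
Effective throat (given) t_e = 14 mm.
A_we = 14 × 170 = 2380 mm².
F_nw = 0.6 F_EXX = 330 MPa.
R_n/Ω = (330 × 2380) / 2.0 × 10⁻³ = 392.7 kN.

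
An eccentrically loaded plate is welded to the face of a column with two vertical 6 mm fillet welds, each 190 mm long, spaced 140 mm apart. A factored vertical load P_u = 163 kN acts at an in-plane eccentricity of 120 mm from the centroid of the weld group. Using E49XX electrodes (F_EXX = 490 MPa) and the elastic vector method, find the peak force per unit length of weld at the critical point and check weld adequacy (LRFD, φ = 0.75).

Total weld length L_w = 380 mm. Treat welds as unit-width lines.
Polar moment about centroid: J = 2[d³/12 + d(b/2)²] = 2[190³/12 + 190×70²] = 3005000 mm³.
Direct shear f_v = P/L_w = 163×10³ / 380 = 428.9 N/mm (vertical).
Torsion M = P·e = 163×10³ × 120 = 19560000 N·mm.
Critical point at (x, y) = (70, 95) from centroid. f_tx = M·y/J = 618.3 N/mm; f_ty = M·x/J = 455.6 N/mm.
Resultant f_max = √[f_tx² + (f_v + f_ty)²] = √[618.3² + (428.9 + 455.6)²] = 1079 N/mm.
Capacity per unit length: φr_n = 0.75 × 0.6 × 490 × (0.707 × 6) = 935.4 N/mm.
1079 > 935.4 → NOT adequate.

f_max ≈ 1080 N/mm; NOT adequate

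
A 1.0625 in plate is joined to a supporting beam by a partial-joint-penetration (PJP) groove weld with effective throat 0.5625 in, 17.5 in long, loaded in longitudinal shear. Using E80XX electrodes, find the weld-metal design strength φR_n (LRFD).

E80XX → F_EXX = 80 ksi.
Effective throat (given) t_e = 0.5625 in.
A_we = 0.5625 × 17.5 = 9.844 in².
F_nw = 0.6 F_EXX = 48 ksi.
φR_n = 0.75 × 48 × 9.844 = 354.4 kip.

φR_n ≈ 354 kip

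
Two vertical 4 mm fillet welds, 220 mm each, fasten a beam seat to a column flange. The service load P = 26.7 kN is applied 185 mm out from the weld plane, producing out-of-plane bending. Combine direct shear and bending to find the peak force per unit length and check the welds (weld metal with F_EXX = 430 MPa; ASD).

L_w = 2 × 220 = 440 mm; section modulus (unit throat) S = 2 × L²/6 = 16130 mm².
Direct shear f_v = P/L_w = 26.7×10³/440 = 60.68 N/mm.
Moment M = P × e = 26.7×10³ × 185 = 4939500 N·mm; bending f_b = M/S = 306.2 N/mm.
f_max = √(f_v² + f_b²) = √(60.68² + 306.2²) = 312.1 N/mm.
r_n/Ω = (1/2.0) × 0.6 × 430 × (0.707 × 4) = 364.8 N/mm → adequate.

f_max ≈ 312 N/mm; adequate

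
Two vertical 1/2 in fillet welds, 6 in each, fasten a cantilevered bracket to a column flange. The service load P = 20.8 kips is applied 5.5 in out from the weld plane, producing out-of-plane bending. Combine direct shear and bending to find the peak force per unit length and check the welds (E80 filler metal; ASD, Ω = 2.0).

f_max ≈ 9.69 kip/in; NOT adequate

E80XX → F_EXX = 80 ksi.
L_w = 2 × 6 = 12 in; section modulus (unit throat) S = 2 × L²/6 = 12 in².
Direct shear f_v = P/L_w = 20.8/12 = 1.733 kip/in.
Moment M = P × e = 20.8 × 5.5 = 114.4 kip·in; bending f_b = M/S = 9.533 kip/in.
f_max = √(f_v² + f_b²) = √(1.733² + 9.533²) = 9.69 kip/in.
r_n/Ω = (1/2.0) × 0.6 × 80 × (0.707 × 0.5) = 8.484 kip/in → NOT adequate.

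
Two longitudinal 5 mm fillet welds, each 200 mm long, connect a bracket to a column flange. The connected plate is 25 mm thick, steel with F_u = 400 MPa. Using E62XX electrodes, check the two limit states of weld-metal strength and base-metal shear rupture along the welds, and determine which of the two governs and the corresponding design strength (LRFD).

E62XX → F_EXX = 620 MPa.
t_e = 0.707 × 5 = 3.535 mm; L = 400 mm.
Weld metal: φR_n = 0.75 × 0.6 × 620 × 3.535 × 400 × 10⁻³ = 394.5 kN.
Base metal (shear rupture): φR_n = 0.75 × 0.6 × 400 × 25 × 400 × 10⁻³ = 1800 kN.
Governing: weld metal.

φR_n ≈ 395 kN (weld metal governs)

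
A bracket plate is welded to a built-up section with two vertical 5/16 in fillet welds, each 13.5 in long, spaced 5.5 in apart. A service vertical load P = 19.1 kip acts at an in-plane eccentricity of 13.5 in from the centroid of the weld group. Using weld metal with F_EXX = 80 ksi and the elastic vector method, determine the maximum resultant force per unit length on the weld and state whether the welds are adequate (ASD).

f_max ≈ 3.39 kip/in; adequate

Total weld length L_w = 27 in. Treat welds as unit-width lines.
Polar moment about centroid: J = 2[d³/12 + d(b/2)²] = 2[13.5³/12 + 13.5×2.75²] = 614.2 in³.
Direct shear f_v = P/L_w = 19.1 / 27 = 0.7074 kip/in (vertical).
Torsion M = P·e = 19.1 × 13.5 = 257.85 kip·in.
Critical point at (x, y) = (2.75, 6.75) from centroid. f_tx = M·y/J = 2.834 kip/in; f_ty = M·x/J = 1.154 kip/in.
Resultant f_max = √[f_tx² + (f_v + f_ty)²] = √[2.834² + (0.7074 + 1.154)²] = 3.39 kip/in.
Capacity per unit length: r_n/Ω = (1/2.0) × 0.6 × 80 × (0.707 × 0.3125) = 5.302 kip/in.
3.39 ≤ 5.302 → adequate.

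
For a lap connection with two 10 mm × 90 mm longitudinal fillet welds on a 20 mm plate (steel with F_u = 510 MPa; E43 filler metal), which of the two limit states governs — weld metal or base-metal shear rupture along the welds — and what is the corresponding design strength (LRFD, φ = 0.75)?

φR_n ≈ 246 kN (weld metal governs)

E43XX → F_EXX = 430 MPa.
t_e = 0.707 × 10 = 7.07 mm; L = 180 mm.
Weld metal: φR_n = 0.75 × 0.6 × 430 × 7.07 × 180 × 10⁻³ = 246.2 kN.
Base metal (shear rupture): φR_n = 0.75 × 0.6 × 510 × 20 × 180 × 10⁻³ = 826.2 kN.
Governing: weld metal.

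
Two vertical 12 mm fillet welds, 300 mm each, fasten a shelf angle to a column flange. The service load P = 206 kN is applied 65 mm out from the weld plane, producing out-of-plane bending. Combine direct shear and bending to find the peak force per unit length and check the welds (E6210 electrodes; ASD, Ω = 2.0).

f_max ≈ 563 N/mm; adequate

E62XX → F_EXX = 620 MPa.
L_w = 2 × 300 = 600 mm; section modulus (unit throat) S = 2 × L²/6 = 30000 mm².
Direct shear f_v = P/L_w = 206×10³/600 = 343.3 N/mm.
Moment M = P × e = 206×10³ × 65 = 13390000 N·mm; bending f_b = M/S = 446.3 N/mm.
f_max = √(f_v² + f_b²) = √(343.3² + 446.3²) = 563.1 N/mm.
r_n/Ω = (1/2.0) × 0.6 × 620 × (0.707 × 12) = 1578 N/mm → adequate.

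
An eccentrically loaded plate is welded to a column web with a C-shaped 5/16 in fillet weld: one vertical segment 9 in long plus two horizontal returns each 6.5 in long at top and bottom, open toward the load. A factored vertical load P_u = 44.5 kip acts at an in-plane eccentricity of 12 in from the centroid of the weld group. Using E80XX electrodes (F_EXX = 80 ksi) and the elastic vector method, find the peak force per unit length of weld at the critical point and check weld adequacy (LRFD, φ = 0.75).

Total weld length L_w = 22 in. Treat welds as unit-width lines.
Centroid: x̄ = 2×6.5×3.25 / 22 = 1.92 in from the vertical weld.
Polar moment about centroid: J = I_x + I_y = [9³/12 + 2×6.5×4.5²] + [9×1.92² + 2(6.5³/12 + 6.5×1.33²)] = 425.9 in³.
Direct shear f_v = P/L_w = 44.5 / 22 = 2.023 kip/in (vertical).
Torsion M = P·e = 44.5 × 12 = 534 kip·in.
Critical point at (x, y) = (4.58, 4.5) from centroid. f_tx = M·y/J = 5.642 kip/in; f_ty = M·x/J = 5.741 kip/in.
Resultant f_max = √[f_tx² + (f_v + f_ty)²] = √[5.642² + (2.023 + 5.741)²] = 9.597 kip/in.
Capacity per unit length: φr_n = 0.75 × 0.6 × 80 × (0.707 × 0.3125) = 7.954 kip/in.
9.597 > 7.954 → NOT adequate.

f_max ≈ 9.6 kip/in; NOT adequate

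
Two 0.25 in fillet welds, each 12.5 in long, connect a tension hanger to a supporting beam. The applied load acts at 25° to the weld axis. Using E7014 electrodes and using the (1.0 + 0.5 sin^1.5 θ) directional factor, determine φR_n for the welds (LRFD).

φR_n ≈ 158 kips

E70XX → F_EXX = 70 ksi.
t_e = 0.707 × 0.25 = 0.1767 in; A_we = 0.1767 × 25 = 4.419 in².
Directional factor: 1.0 + 0.5 sin^1.5(25°) = 1.137.
F_nw = 0.6 × 70 × 1.137 = 47.77 ksi.
φR_n = 0.75 × 47.77 × 4.419 = 158.3 kips.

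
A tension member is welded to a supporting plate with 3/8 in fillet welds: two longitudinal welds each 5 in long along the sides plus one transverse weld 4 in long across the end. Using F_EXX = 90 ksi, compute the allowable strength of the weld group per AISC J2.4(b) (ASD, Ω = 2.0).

t_e = 0.707 × 0.375 = 0.2651 in.
R_nwl = 0.6 × 90 × 0.2651 × 10 = 143.2 kip (longitudinal, 2 welds).
R_nwt = 0.6 × 90 × 0.2651 × 4 = 57.27 kip (transverse, base value).
(i) R_nwl + R_nwt = 200.4 kip; (ii) 0.85 R_nwl + 1.5 R_nwt = 207.6 kip.
R_n = max = 207.6 kip [governs: (ii)]; R_n/Ω = 103.8 kip.

R_n/Ω ≈ 104 kip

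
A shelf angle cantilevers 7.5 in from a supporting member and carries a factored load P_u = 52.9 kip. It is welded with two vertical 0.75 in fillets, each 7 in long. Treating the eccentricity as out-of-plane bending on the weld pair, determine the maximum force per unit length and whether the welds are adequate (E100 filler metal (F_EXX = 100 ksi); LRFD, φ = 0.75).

f_max ≈ 24.6 kip/in; NOT adequate

L_w = 2 × 7 = 14 in; section modulus (unit throat) S = 2 × L²/6 = 16.33 in².
Direct shear f_v = P/L_w = 52.9/14 = 3.779 kip/in.
Moment M = P × e = 52.9 × 7.5 = 396.75 kip·in; bending f_b = M/S = 24.29 kip/in.
f_max = √(f_v² + f_b²) = √(3.779² + 24.29²) = 24.58 kip/in.
φr_n = 0.75 × 0.6 × 100 × (0.707 × 0.75) = 23.86 kip/in → NOT adequate.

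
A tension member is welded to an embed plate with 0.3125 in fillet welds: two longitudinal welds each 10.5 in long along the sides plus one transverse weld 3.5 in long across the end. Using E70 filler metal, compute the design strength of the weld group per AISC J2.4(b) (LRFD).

E70XX → F_EXX = 70 ksi.
t_e = 0.707 × 0.3125 = 0.2209 in.
R_nwl = 0.6 × 70 × 0.2209 × 21 = 194.9 kip (longitudinal, 2 welds).
R_nwt = 0.6 × 70 × 0.2209 × 3.5 = 32.48 kip (transverse, base value).
(i) R_nwl + R_nwt = 227.3 kip; (ii) 0.85 R_nwl + 1.5 R_nwt = 214.4 kip.
R_n = max = 227.3 kip [governs: (i)]; φR_n = 170.5 kip.

φR_n ≈ 171 kip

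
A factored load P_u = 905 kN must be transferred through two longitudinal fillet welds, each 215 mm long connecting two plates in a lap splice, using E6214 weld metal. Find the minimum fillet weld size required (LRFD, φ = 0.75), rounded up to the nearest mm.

E62XX → F_EXX = 620 MPa.
Total weld length L = 430 mm.
Required throat t_e = P_u / (φ × 0.6 F_EXX × L) = 905 / (0.75 × 0.6 × 620 × 430 × 10⁻³) = 7.544 mm.
Required leg w = t_e / 0.707 = 10.67 mm → use 11 mm.

w = 11 mm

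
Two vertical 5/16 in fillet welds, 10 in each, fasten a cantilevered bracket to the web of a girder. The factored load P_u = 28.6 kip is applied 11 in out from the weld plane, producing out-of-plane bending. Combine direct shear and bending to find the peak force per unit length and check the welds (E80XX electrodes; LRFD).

f_max ≈ 9.55 kip/in; NOT adequate

E80XX → F_EXX = 80 ksi.
L_w = 2 × 10 = 20 in; section modulus (unit throat) S = 2 × L²/6 = 33.33 in².
Direct shear f_v = P/L_w = 28.6/20 = 1.43 kip/in.
Moment M = P × e = 28.6 × 11 = 314.6 kip·in; bending f_b = M/S = 9.438 kip/in.
f_max = √(f_v² + f_b²) = √(1.43² + 9.438²) = 9.546 kip/in.
φr_n = 0.75 × 0.6 × 80 × (0.707 × 0.3125) = 7.954 kip/in → NOT adequate.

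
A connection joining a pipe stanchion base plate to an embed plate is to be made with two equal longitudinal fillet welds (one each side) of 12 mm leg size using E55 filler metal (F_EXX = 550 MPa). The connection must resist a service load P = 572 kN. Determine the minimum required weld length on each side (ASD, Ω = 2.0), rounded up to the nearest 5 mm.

Throat t_e = 0.707 × 12 = 8.484 mm.
r_n/Ω = (0.6 × 550 × 8.484) / 2.0 = 1400 N/mm = 1.4 kN/mm.
L_req = P / (r_n/Ω) = 572 / 1.4 = 408.6 mm total.
Per side: 408.6 / 2 = 204.3 mm.
Round up → use L = 205 mm on each side.

L = 205 mm on each side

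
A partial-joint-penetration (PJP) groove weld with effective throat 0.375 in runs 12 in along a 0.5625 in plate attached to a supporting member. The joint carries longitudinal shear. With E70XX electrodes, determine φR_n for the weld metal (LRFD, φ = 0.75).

E70XX → F_EXX = 70 ksi.
Effective throat (given) t_e = 0.375 in.
A_we = 0.375 × 12 = 4.5 in².
F_nw = 0.6 F_EXX = 42 ksi.
φR_n = 0.75 × 42 × 4.5 = 141.8 kip.

φR_n ≈ 142 kip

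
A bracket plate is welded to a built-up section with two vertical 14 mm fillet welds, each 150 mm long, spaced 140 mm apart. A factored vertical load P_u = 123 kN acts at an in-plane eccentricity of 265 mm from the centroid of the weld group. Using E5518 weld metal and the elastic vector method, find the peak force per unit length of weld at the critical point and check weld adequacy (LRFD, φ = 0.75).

f_max ≈ 1950 N/mm; adequate

E55XX → F_EXX = 550 MPa.
Total weld length L_w = 300 mm. Treat welds as unit-width lines.
Polar moment about centroid: J = 2[d³/12 + d(b/2)²] = 2[150³/12 + 150×70²] = 2032000 mm³.
Direct shear f_v = P/L_w = 123×10³ / 300 = 410 N/mm (vertical).
Torsion M = P·e = 123×10³ × 265 = 32595000 N·mm.
Critical point at (x, y) = (70, 75) from centroid. f_tx = M·y/J = 1203 N/mm; f_ty = M·x/J = 1123 N/mm.
Resultant f_max = √[f_tx² + (f_v + f_ty)²] = √[1203² + (410 + 1123)²] = 1948 N/mm.
Capacity per unit length: φr_n = 0.75 × 0.6 × 550 × (0.707 × 14) = 2450 N/mm.
1948 ≤ 2450 → adequate.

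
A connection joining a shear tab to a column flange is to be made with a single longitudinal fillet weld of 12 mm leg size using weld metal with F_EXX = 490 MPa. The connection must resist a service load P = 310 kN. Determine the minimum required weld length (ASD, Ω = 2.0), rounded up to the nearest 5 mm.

Throat t_e = 0.707 × 12 = 8.484 mm.
r_n/Ω = (0.6 × 490 × 8.484) / 2.0 = 1247 N/mm = 1.247 kN/mm.
L_req = P / (r_n/Ω) = 310 / 1.247 = 248.6 mm total.
Round up → use L = 250 mm.

L = 250 mm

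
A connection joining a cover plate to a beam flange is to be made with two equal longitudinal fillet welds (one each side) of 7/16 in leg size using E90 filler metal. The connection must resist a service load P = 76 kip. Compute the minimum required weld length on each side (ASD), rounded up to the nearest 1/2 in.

L = 5 in on each side

E90XX → F_EXX = 90 ksi.
Throat t_e = 0.707 × 0.4375 = 0.3093 in.
r_n/Ω = (0.6 × 90 × 0.3093) / 2.0 = 8.351 kip/in.
L_req = P / (r_n/Ω) = 76 / 8.351 = 9.1 in total.
Per side: 9.1 / 2 = 4.55 in.
Round up → use L = 5 in on each side.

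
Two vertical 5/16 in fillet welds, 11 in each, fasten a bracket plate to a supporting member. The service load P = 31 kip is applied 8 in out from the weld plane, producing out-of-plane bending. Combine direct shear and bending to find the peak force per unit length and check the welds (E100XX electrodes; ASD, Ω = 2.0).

E100XX → F_EXX = 100 ksi.
L_w = 2 × 11 = 22 in; section modulus (unit throat) S = 2 × L²/6 = 40.33 in².
Direct shear f_v = P/L_w = 31/22 = 1.409 kip/in.
Moment M = P × e = 31 × 8 = 248 kip·in; bending f_b = M/S = 6.149 kip/in.
f_max = √(f_v² + f_b²) = √(1.409² + 6.149²) = 6.308 kip/in.
r_n/Ω = (1/2.0) × 0.6 × 100 × (0.707 × 0.3125) = 6.628 kip/in → adequate.

f_max ≈ 6.31 kip/in; adequate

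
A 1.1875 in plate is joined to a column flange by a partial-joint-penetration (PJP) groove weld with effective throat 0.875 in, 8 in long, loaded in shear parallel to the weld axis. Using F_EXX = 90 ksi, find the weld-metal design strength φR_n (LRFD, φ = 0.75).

Effective throat (given) t_e = 0.875 in.
A_we = 0.875 × 8 = 7 in².
F_nw = 0.6 F_EXX = 54 ksi.
φR_n = 0.75 × 54 × 7 = 283.5 kips.

φR_n ≈ 284 kips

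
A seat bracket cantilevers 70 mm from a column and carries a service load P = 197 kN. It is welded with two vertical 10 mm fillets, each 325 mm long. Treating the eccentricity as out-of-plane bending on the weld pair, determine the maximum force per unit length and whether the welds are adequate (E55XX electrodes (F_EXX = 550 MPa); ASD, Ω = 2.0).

f_max ≈ 495 N/mm; adequate

L_w = 2 × 325 = 650 mm; section modulus (unit throat) S = 2 × L²/6 = 35210 mm².
Direct shear f_v = P/L_w = 197×10³/650 = 303.1 N/mm.
Moment M = P × e = 197×10³ × 70 = 13790000 N·mm; bending f_b = M/S = 391.7 N/mm.
f_max = √(f_v² + f_b²) = √(303.1² + 391.7²) = 495.2 N/mm.
r_n/Ω = (1/2.0) × 0.6 × 550 × (0.707 × 10) = 1167 N/mm → adequate.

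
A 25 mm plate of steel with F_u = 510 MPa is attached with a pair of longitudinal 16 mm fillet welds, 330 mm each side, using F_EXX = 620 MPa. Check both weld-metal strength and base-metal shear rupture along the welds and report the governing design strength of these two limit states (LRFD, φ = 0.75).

t_e = 0.707 × 16 = 11.31 mm; L = 660 mm.
Weld metal: φR_n = 0.75 × 0.6 × 620 × 11.31 × 660 × 10⁻³ = 2083 kN.
Base metal (shear rupture): φR_n = 0.75 × 0.6 × 510 × 25 × 660 × 10⁻³ = 3787 kN.
Governing: weld metal.

φR_n ≈ 2080 kN (weld metal governs)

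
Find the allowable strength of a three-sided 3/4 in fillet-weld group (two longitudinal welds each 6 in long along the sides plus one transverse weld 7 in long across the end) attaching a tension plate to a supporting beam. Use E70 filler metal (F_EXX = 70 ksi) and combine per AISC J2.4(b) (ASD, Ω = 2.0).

t_e = 0.707 × 0.75 = 0.5302 in.
R_nwl = 0.6 × 70 × 0.5302 × 12 = 267.2 kip (longitudinal, 2 welds).
R_nwt = 0.6 × 70 × 0.5302 × 7 = 155.9 kip (transverse, base value).
(i) R_nwl + R_nwt = 423.1 kip; (ii) 0.85 R_nwl + 1.5 R_nwt = 461 kip.
R_n = max = 461 kip [governs: (ii)]; R_n/Ω = 230.5 kip.

R_n/Ω ≈ 230 kip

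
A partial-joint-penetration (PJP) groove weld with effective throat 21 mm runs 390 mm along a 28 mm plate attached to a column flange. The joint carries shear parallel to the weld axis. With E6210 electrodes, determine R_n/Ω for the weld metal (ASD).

E62XX → F_EXX = 620 MPa.
Effective throat (given) t_e = 21 mm.
A_we = 21 × 390 = 8190 mm².
F_nw = 0.6 F_EXX = 372 MPa.
R_n/Ω = (372 × 8190) / 2.0 × 10⁻³ = 1523 kN.

R_n/Ω ≈ 1520 kN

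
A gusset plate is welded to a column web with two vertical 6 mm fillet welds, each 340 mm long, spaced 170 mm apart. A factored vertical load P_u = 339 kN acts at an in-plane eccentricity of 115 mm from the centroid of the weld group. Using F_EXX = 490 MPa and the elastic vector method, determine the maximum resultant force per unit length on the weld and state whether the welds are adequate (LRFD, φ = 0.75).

f_max ≈ 977 N/mm; NOT adequate

Total weld length L_w = 680 mm. Treat welds as unit-width lines.
Polar moment about centroid: J = 2[d³/12 + d(b/2)²] = 2[340³/12 + 340×85²] = 11460000 mm³.
Direct shear f_v = P/L_w = 339×10³ / 680 = 498.5 N/mm (vertical).
Torsion M = P·e = 339×10³ × 115 = 38985000 N·mm.
Critical point at (x, y) = (85, 170) from centroid. f_tx = M·y/J = 578.1 N/mm; f_ty = M·x/J = 289.1 N/mm.
Resultant f_max = √[f_tx² + (f_v + f_ty)²] = √[578.1² + (498.5 + 289.1)²] = 977 N/mm.
Capacity per unit length: φr_n = 0.75 × 0.6 × 490 × (0.707 × 6) = 935.4 N/mm.
977 > 935.4 → NOT adequate.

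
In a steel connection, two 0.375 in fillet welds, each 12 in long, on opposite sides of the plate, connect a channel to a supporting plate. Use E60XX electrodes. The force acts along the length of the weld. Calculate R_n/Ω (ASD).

R_n/Ω ≈ 115 kip

E60XX → F_EXX = 60 ksi.
Effective throat t_e = 0.707 × 0.375 = 0.2651 in.
Total length L = 24 in; A_we = 0.2651 × 24 = 6.363 in².
F_nw = 0.6 F_EXX = 0.6 × 60 = 36 ksi.
R_n = 36 × 6.363 = 229.1 kip; R_n/Ω = 229.1/2.0 = 114.5 kip.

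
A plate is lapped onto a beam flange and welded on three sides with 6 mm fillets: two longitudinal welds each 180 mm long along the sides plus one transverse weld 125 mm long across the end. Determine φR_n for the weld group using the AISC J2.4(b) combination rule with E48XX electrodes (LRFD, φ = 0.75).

φR_n ≈ 452 kN

E48XX → F_EXX = 480 MPa.
t_e = 0.707 × 6 = 4.242 mm.
R_nwl = 0.6 × 480 × 4.242 × 360 × 10⁻³ = 439.8 kN (longitudinal, 2 welds).
R_nwt = 0.6 × 480 × 4.242 × 125 × 10⁻³ = 152.7 kN (transverse, base value).
(i) R_nwl + R_nwt = 592.5 kN; (ii) 0.85 R_nwl + 1.5 R_nwt = 602.9 kN.
R_n = max = 602.9 kN [governs: (ii)]; φR_n = 452.2 kN.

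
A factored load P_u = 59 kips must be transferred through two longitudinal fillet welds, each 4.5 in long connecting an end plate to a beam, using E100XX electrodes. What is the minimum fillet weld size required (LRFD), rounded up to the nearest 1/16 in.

E100XX → F_EXX = 100 ksi.
Total weld length L = 9 in.
Required throat t_e = P_u / (φ × 0.6 F_EXX × L) = 59 / (0.75 × 0.6 × 100 × 9) = 0.1457 in.
Required leg w = t_e / 0.707 = 0.2061 in → use 1/4 in.

w = 1/4 in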